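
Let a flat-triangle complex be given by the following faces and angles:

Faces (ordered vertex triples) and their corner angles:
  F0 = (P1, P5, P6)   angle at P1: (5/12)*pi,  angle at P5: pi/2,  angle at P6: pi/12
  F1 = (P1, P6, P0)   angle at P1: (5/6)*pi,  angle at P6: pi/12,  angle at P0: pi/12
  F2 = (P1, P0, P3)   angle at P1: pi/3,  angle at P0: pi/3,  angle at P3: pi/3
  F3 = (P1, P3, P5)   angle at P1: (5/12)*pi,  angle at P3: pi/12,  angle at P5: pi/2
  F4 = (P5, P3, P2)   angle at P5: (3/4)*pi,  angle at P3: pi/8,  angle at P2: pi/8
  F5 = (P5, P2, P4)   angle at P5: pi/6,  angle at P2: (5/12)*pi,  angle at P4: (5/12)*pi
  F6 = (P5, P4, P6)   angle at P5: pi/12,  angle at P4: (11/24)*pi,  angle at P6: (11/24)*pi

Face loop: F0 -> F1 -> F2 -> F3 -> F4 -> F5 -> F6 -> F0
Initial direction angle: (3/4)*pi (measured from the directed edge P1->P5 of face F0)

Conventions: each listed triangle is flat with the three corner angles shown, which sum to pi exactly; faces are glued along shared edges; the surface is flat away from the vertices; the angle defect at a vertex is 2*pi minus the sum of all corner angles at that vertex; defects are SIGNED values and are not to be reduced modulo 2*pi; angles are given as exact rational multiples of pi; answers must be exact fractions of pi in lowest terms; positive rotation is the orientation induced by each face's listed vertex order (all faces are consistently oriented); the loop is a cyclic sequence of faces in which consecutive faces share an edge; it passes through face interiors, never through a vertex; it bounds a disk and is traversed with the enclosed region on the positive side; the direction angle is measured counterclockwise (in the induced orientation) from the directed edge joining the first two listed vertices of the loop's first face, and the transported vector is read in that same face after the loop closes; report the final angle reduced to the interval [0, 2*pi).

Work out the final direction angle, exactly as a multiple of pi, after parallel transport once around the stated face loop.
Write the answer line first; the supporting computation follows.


Answer: final direction angle = (3/4)*pi

enclosed vertex P1: corner angles sum to 2*pi, defect = 2*pi - 2*pi = 0
enclosed vertex P5: corner angles sum to 2*pi, defect = 2*pi - 2*pi = 0
the rotation equals the total enclosed defect, so the final angle is initial + defects (mod 2*pi)
final angle = (3/4)*pi + 0 = (3/4)*pi (mod 2*pi)


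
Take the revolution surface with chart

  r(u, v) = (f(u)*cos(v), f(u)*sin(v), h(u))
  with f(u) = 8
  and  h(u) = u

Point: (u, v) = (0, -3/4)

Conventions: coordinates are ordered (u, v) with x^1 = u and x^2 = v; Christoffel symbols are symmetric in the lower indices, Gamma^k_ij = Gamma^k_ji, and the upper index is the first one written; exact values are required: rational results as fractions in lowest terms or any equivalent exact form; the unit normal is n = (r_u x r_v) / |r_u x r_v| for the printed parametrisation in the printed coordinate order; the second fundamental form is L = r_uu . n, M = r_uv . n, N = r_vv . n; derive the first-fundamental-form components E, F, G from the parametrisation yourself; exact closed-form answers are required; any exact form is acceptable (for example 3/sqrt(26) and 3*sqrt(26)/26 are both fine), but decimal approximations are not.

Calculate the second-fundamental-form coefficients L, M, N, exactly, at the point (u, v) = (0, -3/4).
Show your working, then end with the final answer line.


f = 8, f' = 0, f'' = 0, h' = 1, h'' = 0
E = 1, F = 0, G = 64; answer radicand W^2 = 1
unnormalised second-form numerators: l = 0, m = 0, n = 8; L = l/sqrt(1), and similarly M = m/sqrt(W^2), N = n/sqrt(W^2)

Answer: L = 0, M = 0, N = 8


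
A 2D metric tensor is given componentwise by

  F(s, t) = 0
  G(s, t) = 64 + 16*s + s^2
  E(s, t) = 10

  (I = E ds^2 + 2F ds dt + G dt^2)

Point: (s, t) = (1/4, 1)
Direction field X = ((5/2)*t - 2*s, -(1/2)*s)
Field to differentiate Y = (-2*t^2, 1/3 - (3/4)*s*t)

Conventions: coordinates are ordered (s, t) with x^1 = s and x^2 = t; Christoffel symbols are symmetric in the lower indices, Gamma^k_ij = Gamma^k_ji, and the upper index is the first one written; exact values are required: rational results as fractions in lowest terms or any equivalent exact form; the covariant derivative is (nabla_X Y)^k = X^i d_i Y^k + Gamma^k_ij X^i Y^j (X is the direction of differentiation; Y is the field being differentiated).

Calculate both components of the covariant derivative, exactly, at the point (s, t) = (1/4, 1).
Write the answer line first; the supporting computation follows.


Answer: (nabla_X Y)^s = 2637/5120, (nabla_X Y)^t = -17879/12672

E = 10, F = 0, G = 1089/16 at the point
E_s = 0, E_t = 0, F_s = 0, F_t = 0, G_s = 33/2, G_t = 0
EG - F^2 = 5445/8;  g^inv = (8/5445) * [[1089/16, 0], [0, 10]]
first-kind symbols [ij,l] = (1/2)(d_i g_jl + d_j g_il - d_l g_ij): [ss,s] = E_s/2 = 0, [ss,t] = F_s - E_t/2 = 0, [st,s] = E_t/2 = 0, [st,t] = G_s/2 = 33/4, [tt,s] = F_t - G_s/2 = -33/4, [tt,t] = G_t/2 = 0
Gamma^s_ij = (G*[ij,s] - F*[ij,t])/(EG - F^2), Gamma^t_ij = (E*[ij,t] - F*[ij,s])/(EG - F^2)
Gamma_sss = 0, Gamma_sst = 0, Gamma_stt = -33/40, Gamma_tss = 0, Gamma_tst = 4/33, Gamma_ttt = 0
X = (2, -1/8), Y = (-2, 7/48) at the point


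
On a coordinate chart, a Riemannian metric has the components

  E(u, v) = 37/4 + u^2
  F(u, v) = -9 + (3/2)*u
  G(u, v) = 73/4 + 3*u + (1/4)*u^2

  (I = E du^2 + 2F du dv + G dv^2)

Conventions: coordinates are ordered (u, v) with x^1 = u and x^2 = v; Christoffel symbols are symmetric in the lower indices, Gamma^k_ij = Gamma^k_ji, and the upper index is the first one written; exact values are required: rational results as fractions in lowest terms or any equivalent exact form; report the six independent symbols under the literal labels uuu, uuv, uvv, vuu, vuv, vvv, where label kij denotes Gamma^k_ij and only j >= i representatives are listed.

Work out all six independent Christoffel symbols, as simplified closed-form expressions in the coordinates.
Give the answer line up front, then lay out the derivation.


Answer: Gamma_uuu = (4*u^3 + 48*u^2 + 256*u + 216)/(4*u^4 + 48*u^3 + 293*u^2 + 876*u + 1405), Gamma_uuv = (216 - 6*u^2)/(4*u^4 + 48*u^3 + 293*u^2 + 876*u + 1405), Gamma_uvv = (-u^3 - 18*u^2 - 145*u - 438)/(4*u^4 + 48*u^3 + 293*u^2 + 876*u + 1405), Gamma_vuu = (144*u + 222)/(4*u^4 + 48*u^3 + 293*u^2 + 876*u + 1405), Gamma_vuv = (4*u^3 + 24*u^2 + 37*u + 222)/(4*u^4 + 48*u^3 + 293*u^2 + 876*u + 1405), Gamma_vvv = (6*u^2 - 216)/(4*u^4 + 48*u^3 + 293*u^2 + 876*u + 1405)

E = 37/4 + u^2; F = -9 + (3/2)*u; G = 73/4 + 3*u + (1/4)*u^2
Gamma^k_ij = (1/2) g^{kl} (d_i g_jl + d_j g_il - d_l g_ij), with g^inv = (1/(EG-F^2)) [[G, -F], [-F, E]]
first partials: E_u = 2*u, E_v = 0, F_u = 3/2, F_v = 0, G_u = 3 + (1/2)*u, G_v = 0
D = EG - F^2 = 1405/16 + (219/4)*u + (293/16)*u^2 + 3*u^3 + (1/4)*u^4
expanded: Gamma^u_uu = (G E_u - 2F F_u + F E_v)/(2D), Gamma^u_uv = (G E_v - F G_u)/(2D), Gamma^u_vv = (2G F_v - G G_u - F G_v)/(2D), Gamma^v_uu = (2E F_u - E E_v - F E_u)/(2D), Gamma^v_uv = (E G_u - F E_v)/(2D), Gamma^v_vv = (E G_v - 2F F_v + F G_u)/(2D); substitute and cancel common factors


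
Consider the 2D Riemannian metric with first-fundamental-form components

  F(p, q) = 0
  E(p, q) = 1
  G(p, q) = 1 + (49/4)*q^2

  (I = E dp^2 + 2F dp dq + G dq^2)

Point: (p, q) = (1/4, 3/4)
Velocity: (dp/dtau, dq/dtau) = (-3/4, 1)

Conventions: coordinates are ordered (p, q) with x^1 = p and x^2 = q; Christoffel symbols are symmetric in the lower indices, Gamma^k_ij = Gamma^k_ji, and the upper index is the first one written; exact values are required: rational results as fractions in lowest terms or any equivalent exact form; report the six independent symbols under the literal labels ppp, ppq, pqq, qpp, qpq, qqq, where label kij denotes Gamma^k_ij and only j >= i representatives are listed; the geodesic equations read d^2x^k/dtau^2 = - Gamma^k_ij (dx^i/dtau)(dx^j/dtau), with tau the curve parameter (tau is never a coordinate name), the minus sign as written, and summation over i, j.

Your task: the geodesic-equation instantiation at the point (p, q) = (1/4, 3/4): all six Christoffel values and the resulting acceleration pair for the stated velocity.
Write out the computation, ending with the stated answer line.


E = 1, F = 0, G = 505/64 at the point
E_p = 0, E_q = 0, F_p = 0, F_q = 0, G_p = 0, G_q = 147/8
EG - F^2 = 505/64;  g^inv = (64/505) * [[505/64, 0], [0, 1]]
first-kind symbols [ij,l] = (1/2)(d_i g_jl + d_j g_il - d_l g_ij): [pp,p] = E_p/2 = 0, [pp,q] = F_p - E_q/2 = 0, [pq,p] = E_q/2 = 0, [pq,q] = G_p/2 = 0, [qq,p] = F_q - G_p/2 = 0, [qq,q] = G_q/2 = 147/16
Gamma^p_ij = (G*[ij,p] - F*[ij,q])/(EG - F^2), Gamma^q_ij = (E*[ij,q] - F*[ij,p])/(EG - F^2)
Gamma_ppp = 0, Gamma_ppq = 0, Gamma_pqq = 0, Gamma_qpp = 0, Gamma_qpq = 0, Gamma_qqq = 588/505
d^2p/dtau^2 = -(Gamma_ppp*(-3/4)^2 + 2*Gamma_ppq*(-3/4)*(1) + Gamma_pqq*(1)^2) = 0
d^2q/dtau^2 = -(Gamma_qpp*(-3/4)^2 + 2*Gamma_qpq*(-3/4)*(1) + Gamma_qqq*(1)^2) = -588/505

Answer: Gamma_ppp = 0, Gamma_ppq = 0, Gamma_pqq = 0, Gamma_qpp = 0, Gamma_qpq = 0, Gamma_qqq = 588/505; accelerations (d^2p/dtau^2, d^2q/dtau^2) = (0, -588/505)


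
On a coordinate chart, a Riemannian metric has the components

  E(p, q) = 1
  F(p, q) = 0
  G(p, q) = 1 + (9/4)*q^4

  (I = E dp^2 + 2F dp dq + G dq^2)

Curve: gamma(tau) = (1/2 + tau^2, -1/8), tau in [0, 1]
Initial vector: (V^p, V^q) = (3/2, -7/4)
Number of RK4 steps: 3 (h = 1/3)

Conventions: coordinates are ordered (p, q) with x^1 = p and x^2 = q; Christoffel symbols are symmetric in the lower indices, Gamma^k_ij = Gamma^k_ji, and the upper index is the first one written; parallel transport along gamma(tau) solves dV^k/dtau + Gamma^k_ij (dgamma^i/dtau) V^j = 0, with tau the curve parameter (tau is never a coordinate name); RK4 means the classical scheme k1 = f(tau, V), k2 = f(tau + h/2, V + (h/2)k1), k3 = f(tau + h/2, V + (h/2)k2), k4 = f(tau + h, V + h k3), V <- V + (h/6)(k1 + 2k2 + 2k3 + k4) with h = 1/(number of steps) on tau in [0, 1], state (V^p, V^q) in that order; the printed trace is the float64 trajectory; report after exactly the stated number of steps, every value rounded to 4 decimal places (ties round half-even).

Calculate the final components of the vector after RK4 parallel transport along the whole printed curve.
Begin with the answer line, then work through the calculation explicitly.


Answer: V^p = 1.5000, V^q = -1.7500

gamma'(tau) = (2*tau, 0); f(tau, V)^k = -Gamma^k_ij(gamma(tau)) gamma'^i(tau) V^j; h = 1/3; intermediate values shown to 6 dp
curve data and Christoffel symbols at the stage parameters:
  tau = 0.000000: gamma = (0.500000, -0.125000), gamma' = (0.000000, 0.000000); Gamma_ppp = 0.000000, Gamma_ppq = 0.000000, Gamma_pqq = 0.000000, Gamma_qpp = 0.000000, Gamma_qpq = 0.000000, Gamma_qqq = -0.008784
  tau = 0.166667: gamma = (0.527778, -0.125000), gamma' = (0.333333, 0.000000); Gamma_ppp = 0.000000, Gamma_ppq = 0.000000, Gamma_pqq = 0.000000, Gamma_qpp = 0.000000, Gamma_qpq = 0.000000, Gamma_qqq = -0.008784
  tau = 0.333333: gamma = (0.611111, -0.125000), gamma' = (0.666667, 0.000000); Gamma_ppp = 0.000000, Gamma_ppq = 0.000000, Gamma_pqq = 0.000000, Gamma_qpp = 0.000000, Gamma_qpq = 0.000000, Gamma_qqq = -0.008784
  tau = 0.500000: gamma = (0.750000, -0.125000), gamma' = (1.000000, 0.000000); Gamma_ppp = 0.000000, Gamma_ppq = 0.000000, Gamma_pqq = 0.000000, Gamma_qpp = 0.000000, Gamma_qpq = 0.000000, Gamma_qqq = -0.008784
  tau = 0.666667: gamma = (0.944444, -0.125000), gamma' = (1.333333, 0.000000); Gamma_ppp = 0.000000, Gamma_ppq = 0.000000, Gamma_pqq = 0.000000, Gamma_qpp = 0.000000, Gamma_qpq = 0.000000, Gamma_qqq = -0.008784
  tau = 0.833333: gamma = (1.194444, -0.125000), gamma' = (1.666667, 0.000000); Gamma_ppp = 0.000000, Gamma_ppq = 0.000000, Gamma_pqq = 0.000000, Gamma_qpp = 0.000000, Gamma_qpq = 0.000000, Gamma_qqq = -0.008784
  tau = 1.000000: gamma = (1.500000, -0.125000), gamma' = (2.000000, 0.000000); Gamma_ppp = 0.000000, Gamma_ppq = 0.000000, Gamma_pqq = 0.000000, Gamma_qpp = 0.000000, Gamma_qpq = 0.000000, Gamma_qqq = -0.008784
step 0: V^p = 1.5000, V^q = -1.7500
step 1: k1 = (0.000000, 0.000000), k2 = (0.000000, 0.000000), k3 = (0.000000, 0.000000), k4 = (0.000000, 0.000000); V <- V + (h/6)(k1 + 2k2 + 2k3 + k4): V^p = 1.5000, V^q = -1.7500
step 2: k1 = (0.000000, 0.000000), k2 = (0.000000, 0.000000), k3 = (0.000000, 0.000000), k4 = (0.000000, 0.000000); V <- V + (h/6)(k1 + 2k2 + 2k3 + k4): V^p = 1.5000, V^q = -1.7500
step 3: k1 = (0.000000, 0.000000), k2 = (0.000000, 0.000000), k3 = (0.000000, 0.000000), k4 = (0.000000, 0.000000); V <- V + (h/6)(k1 + 2k2 + 2k3 + k4): V^p = 1.5000, V^q = -1.7500


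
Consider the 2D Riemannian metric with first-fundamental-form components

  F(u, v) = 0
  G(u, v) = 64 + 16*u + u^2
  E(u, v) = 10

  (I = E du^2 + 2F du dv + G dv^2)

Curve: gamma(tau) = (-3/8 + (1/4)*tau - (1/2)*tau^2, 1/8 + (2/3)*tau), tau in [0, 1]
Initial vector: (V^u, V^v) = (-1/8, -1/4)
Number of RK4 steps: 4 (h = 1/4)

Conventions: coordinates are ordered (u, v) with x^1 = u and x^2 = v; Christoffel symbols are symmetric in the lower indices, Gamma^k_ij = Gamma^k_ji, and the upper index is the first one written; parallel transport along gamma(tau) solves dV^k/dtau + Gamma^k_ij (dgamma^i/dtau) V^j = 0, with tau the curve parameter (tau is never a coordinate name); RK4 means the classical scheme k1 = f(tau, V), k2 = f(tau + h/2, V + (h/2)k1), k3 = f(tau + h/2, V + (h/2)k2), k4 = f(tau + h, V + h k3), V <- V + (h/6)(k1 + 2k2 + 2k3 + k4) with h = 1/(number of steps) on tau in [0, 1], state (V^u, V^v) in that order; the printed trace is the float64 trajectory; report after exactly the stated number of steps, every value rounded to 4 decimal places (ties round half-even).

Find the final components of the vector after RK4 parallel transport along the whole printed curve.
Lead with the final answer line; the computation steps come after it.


Answer: V^u = -0.2484, V^v = -0.2415

gamma'(tau) = (1/4 - tau, 2/3); f(tau, V)^k = -Gamma^k_ij(gamma(tau)) gamma'^i(tau) V^j; h = 1/4; intermediate values shown to 6 dp
curve data and Christoffel symbols at the stage parameters:
  tau = 0.000000: gamma = (-0.375000, 0.125000), gamma' = (0.250000, 0.666667); Gamma_uuu = 0.000000, Gamma_uuv = 0.000000, Gamma_uvv = -0.762500, Gamma_vuu = 0.000000, Gamma_vuv = 0.131148, Gamma_vvv = 0.000000
  tau = 0.125000: gamma = (-0.351562, 0.208333), gamma' = (0.125000, 0.666667); Gamma_uuu = 0.000000, Gamma_uuv = 0.000000, Gamma_uvv = -0.764844, Gamma_vuu = 0.000000, Gamma_vuv = 0.130746, Gamma_vvv = 0.000000
  tau = 0.250000: gamma = (-0.343750, 0.291667), gamma' = (0.000000, 0.666667); Gamma_uuu = 0.000000, Gamma_uuv = 0.000000, Gamma_uvv = -0.765625, Gamma_vuu = 0.000000, Gamma_vuv = 0.130612, Gamma_vvv = 0.000000
  tau = 0.375000: gamma = (-0.351562, 0.375000), gamma' = (-0.125000, 0.666667); Gamma_uuu = 0.000000, Gamma_uuv = 0.000000, Gamma_uvv = -0.764844, Gamma_vuu = 0.000000, Gamma_vuv = 0.130746, Gamma_vvv = 0.000000
  tau = 0.500000: gamma = (-0.375000, 0.458333), gamma' = (-0.250000, 0.666667); Gamma_uuu = 0.000000, Gamma_uuv = 0.000000, Gamma_uvv = -0.762500, Gamma_vuu = 0.000000, Gamma_vuv = 0.131148, Gamma_vvv = 0.000000
  tau = 0.625000: gamma = (-0.414062, 0.541667), gamma' = (-0.375000, 0.666667); Gamma_uuu = 0.000000, Gamma_uuv = 0.000000, Gamma_uvv = -0.758594, Gamma_vuu = 0.000000, Gamma_vuv = 0.131823, Gamma_vvv = 0.000000
  tau = 0.750000: gamma = (-0.468750, 0.625000), gamma' = (-0.500000, 0.666667); Gamma_uuu = 0.000000, Gamma_uuv = 0.000000, Gamma_uvv = -0.753125, Gamma_vuu = 0.000000, Gamma_vuv = 0.132780, Gamma_vvv = 0.000000
  tau = 0.875000: gamma = (-0.539062, 0.708333), gamma' = (-0.625000, 0.666667); Gamma_uuu = 0.000000, Gamma_uuv = 0.000000, Gamma_uvv = -0.746094, Gamma_vuu = 0.000000, Gamma_vuv = 0.134031, Gamma_vvv = 0.000000
  tau = 1.000000: gamma = (-0.625000, 0.791667), gamma' = (-0.750000, 0.666667); Gamma_uuu = 0.000000, Gamma_uuv = 0.000000, Gamma_uvv = -0.737500, Gamma_vuu = 0.000000, Gamma_vuv = 0.135593, Gamma_vvv = 0.000000
step 0: V^u = -0.1250, V^v = -0.2500
step 1: k1 = (-0.127083, 0.019126), k2 = (-0.126255, 0.016327), k3 = (-0.126433, 0.016324), k4 = (-0.125521, 0.013637); V <- V + (h/6)(k1 + 2k2 + 2k3 + k4): V^u = -0.1566, V^v = -0.2459
step 2: k1 = (-0.125519, 0.013634), k2 = (-0.124522, 0.011025), k3 = (-0.124688, 0.011009), k4 = (-0.123607, 0.008443); V <- V + (h/6)(k1 + 2k2 + 2k3 + k4): V^u = -0.1877, V^v = -0.2432
step 3: k1 = (-0.123605, 0.008441), k2 = (-0.122438, 0.005888), k3 = (-0.122600, 0.005859), k4 = (-0.121350, 0.003285); V <- V + (h/6)(k1 + 2k2 + 2k3 + k4): V^u = -0.2184, V^v = -0.2417
step 4: k1 = (-0.121349, 0.003283), k2 = (-0.120012, 0.000655), k3 = (-0.120175, 0.000612), k4 = (-0.118756, -0.002109); V <- V + (h/6)(k1 + 2k2 + 2k3 + k4): V^u = -0.2484, V^v = -0.2415


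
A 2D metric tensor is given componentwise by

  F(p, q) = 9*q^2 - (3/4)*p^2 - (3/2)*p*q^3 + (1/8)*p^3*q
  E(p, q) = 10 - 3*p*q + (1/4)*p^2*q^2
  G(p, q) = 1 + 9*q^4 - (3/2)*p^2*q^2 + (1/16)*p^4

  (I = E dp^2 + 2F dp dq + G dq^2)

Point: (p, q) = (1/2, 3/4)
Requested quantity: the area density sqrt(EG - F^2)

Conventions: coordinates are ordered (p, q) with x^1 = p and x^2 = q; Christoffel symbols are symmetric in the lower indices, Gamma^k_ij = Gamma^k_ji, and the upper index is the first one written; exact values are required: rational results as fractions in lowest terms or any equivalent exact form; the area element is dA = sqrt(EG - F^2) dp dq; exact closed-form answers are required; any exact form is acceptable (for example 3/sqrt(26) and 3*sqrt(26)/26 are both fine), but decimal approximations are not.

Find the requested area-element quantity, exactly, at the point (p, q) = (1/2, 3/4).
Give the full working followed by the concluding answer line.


E = 2281/256, F = 585/128, G = 233/64; EG - F^2 = 2957/256

Answer: sqrt(EG - F^2) = sqrt(2957)/16


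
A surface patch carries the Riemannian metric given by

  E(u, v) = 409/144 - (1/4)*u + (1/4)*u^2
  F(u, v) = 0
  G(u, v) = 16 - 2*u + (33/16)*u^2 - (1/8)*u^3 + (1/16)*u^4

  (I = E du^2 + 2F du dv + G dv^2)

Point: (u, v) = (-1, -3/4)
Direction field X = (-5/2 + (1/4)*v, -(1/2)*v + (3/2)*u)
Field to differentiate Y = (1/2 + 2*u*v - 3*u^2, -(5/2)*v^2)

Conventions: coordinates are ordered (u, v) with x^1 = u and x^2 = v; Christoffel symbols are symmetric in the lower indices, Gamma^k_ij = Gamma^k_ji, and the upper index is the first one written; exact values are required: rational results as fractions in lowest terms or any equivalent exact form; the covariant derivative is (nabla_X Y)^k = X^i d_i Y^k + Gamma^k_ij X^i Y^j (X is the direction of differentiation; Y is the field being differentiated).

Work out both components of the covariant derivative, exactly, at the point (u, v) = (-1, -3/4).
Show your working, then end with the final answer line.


E = 481/144, F = 0, G = 81/4 at the point
E_u = -3/4, E_v = 0, F_u = 0, F_v = 0, G_u = -27/4, G_v = 0
EG - F^2 = 4329/64;  g^inv = (64/4329) * [[81/4, 0], [0, 481/144]]
first-kind symbols [ij,l] = (1/2)(d_i g_jl + d_j g_il - d_l g_ij): [uu,u] = E_u/2 = -3/8, [uu,v] = F_u - E_v/2 = 0, [uv,u] = E_v/2 = 0, [uv,v] = G_u/2 = -27/8, [vv,u] = F_v - G_u/2 = 27/8, [vv,v] = G_v/2 = 0
Gamma^u_ij = (G*[ij,u] - F*[ij,v])/(EG - F^2), Gamma^v_ij = (E*[ij,v] - F*[ij,u])/(EG - F^2)
Gamma_uuu = -54/481, Gamma_uuv = 0, Gamma_uvv = 486/481, Gamma_vuu = 0, Gamma_vuv = -1/6, Gamma_vvv = 0
X = (-43/16, -9/8), Y = (-1, -45/32) at the point

Answer: (nabla_X Y)^u = -526221/61568, (nabla_X Y)^v = -5157/1024


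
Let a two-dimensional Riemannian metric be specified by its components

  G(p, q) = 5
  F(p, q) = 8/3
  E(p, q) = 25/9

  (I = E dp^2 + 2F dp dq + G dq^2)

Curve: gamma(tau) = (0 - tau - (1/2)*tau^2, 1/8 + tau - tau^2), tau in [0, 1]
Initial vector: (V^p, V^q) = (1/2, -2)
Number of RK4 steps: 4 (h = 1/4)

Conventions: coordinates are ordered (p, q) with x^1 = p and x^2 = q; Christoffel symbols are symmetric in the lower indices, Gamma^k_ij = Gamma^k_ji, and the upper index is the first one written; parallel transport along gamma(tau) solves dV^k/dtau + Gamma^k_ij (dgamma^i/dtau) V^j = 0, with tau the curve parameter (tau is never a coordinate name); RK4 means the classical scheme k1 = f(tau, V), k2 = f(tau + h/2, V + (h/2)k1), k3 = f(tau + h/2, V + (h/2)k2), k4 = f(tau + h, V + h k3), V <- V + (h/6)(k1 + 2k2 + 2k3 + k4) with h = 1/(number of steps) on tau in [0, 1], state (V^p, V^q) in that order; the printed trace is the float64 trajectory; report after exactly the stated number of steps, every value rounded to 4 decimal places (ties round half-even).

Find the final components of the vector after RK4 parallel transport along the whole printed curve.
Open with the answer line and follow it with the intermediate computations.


Answer: V^p = 0.5000, V^q = -2.0000

gamma'(tau) = (-1 - tau, 1 - 2*tau); f(tau, V)^k = -Gamma^k_ij(gamma(tau)) gamma'^i(tau) V^j; h = 1/4; intermediate values shown to 6 dp
curve data and Christoffel symbols at the stage parameters:
  tau = 0.000000: gamma = (0.000000, 0.125000), gamma' = (-1.000000, 1.000000); Gamma_ppp = 0.000000, Gamma_ppq = 0.000000, Gamma_pqq = 0.000000, Gamma_qpp = 0.000000, Gamma_qpq = 0.000000, Gamma_qqq = 0.000000
  tau = 0.125000: gamma = (-0.132812, 0.234375), gamma' = (-1.125000, 0.750000); Gamma_ppp = 0.000000, Gamma_ppq = 0.000000, Gamma_pqq = 0.000000, Gamma_qpp = 0.000000, Gamma_qpq = 0.000000, Gamma_qqq = 0.000000
  tau = 0.250000: gamma = (-0.281250, 0.312500), gamma' = (-1.250000, 0.500000); Gamma_ppp = 0.000000, Gamma_ppq = 0.000000, Gamma_pqq = 0.000000, Gamma_qpp = 0.000000, Gamma_qpq = 0.000000, Gamma_qqq = 0.000000
  tau = 0.375000: gamma = (-0.445312, 0.359375), gamma' = (-1.375000, 0.250000); Gamma_ppp = 0.000000, Gamma_ppq = 0.000000, Gamma_pqq = 0.000000, Gamma_qpp = 0.000000, Gamma_qpq = 0.000000, Gamma_qqq = 0.000000
  tau = 0.500000: gamma = (-0.625000, 0.375000), gamma' = (-1.500000, 0.000000); Gamma_ppp = 0.000000, Gamma_ppq = 0.000000, Gamma_pqq = 0.000000, Gamma_qpp = 0.000000, Gamma_qpq = 0.000000, Gamma_qqq = 0.000000
  tau = 0.625000: gamma = (-0.820312, 0.359375), gamma' = (-1.625000, -0.250000); Gamma_ppp = 0.000000, Gamma_ppq = 0.000000, Gamma_pqq = 0.000000, Gamma_qpp = 0.000000, Gamma_qpq = 0.000000, Gamma_qqq = 0.000000
  tau = 0.750000: gamma = (-1.031250, 0.312500), gamma' = (-1.750000, -0.500000); Gamma_ppp = 0.000000, Gamma_ppq = 0.000000, Gamma_pqq = 0.000000, Gamma_qpp = 0.000000, Gamma_qpq = 0.000000, Gamma_qqq = 0.000000
  tau = 0.875000: gamma = (-1.257812, 0.234375), gamma' = (-1.875000, -0.750000); Gamma_ppp = 0.000000, Gamma_ppq = 0.000000, Gamma_pqq = 0.000000, Gamma_qpp = 0.000000, Gamma_qpq = 0.000000, Gamma_qqq = 0.000000
  tau = 1.000000: gamma = (-1.500000, 0.125000), gamma' = (-2.000000, -1.000000); Gamma_ppp = 0.000000, Gamma_ppq = 0.000000, Gamma_pqq = 0.000000, Gamma_qpp = 0.000000, Gamma_qpq = 0.000000, Gamma_qqq = 0.000000
step 0: V^p = 0.5000, V^q = -2.0000
step 1: k1 = (0.000000, 0.000000), k2 = (0.000000, 0.000000), k3 = (0.000000, 0.000000), k4 = (0.000000, 0.000000); V <- V + (h/6)(k1 + 2k2 + 2k3 + k4): V^p = 0.5000, V^q = -2.0000
step 2: k1 = (0.000000, 0.000000), k2 = (0.000000, 0.000000), k3 = (0.000000, 0.000000), k4 = (0.000000, 0.000000); V <- V + (h/6)(k1 + 2k2 + 2k3 + k4): V^p = 0.5000, V^q = -2.0000
step 3: k1 = (0.000000, 0.000000), k2 = (0.000000, 0.000000), k3 = (0.000000, 0.000000), k4 = (0.000000, 0.000000); V <- V + (h/6)(k1 + 2k2 + 2k3 + k4): V^p = 0.5000, V^q = -2.0000
step 4: k1 = (0.000000, 0.000000), k2 = (0.000000, 0.000000), k3 = (0.000000, 0.000000), k4 = (0.000000, 0.000000); V <- V + (h/6)(k1 + 2k2 + 2k3 + k4): V^p = 0.5000, V^q = -2.0000


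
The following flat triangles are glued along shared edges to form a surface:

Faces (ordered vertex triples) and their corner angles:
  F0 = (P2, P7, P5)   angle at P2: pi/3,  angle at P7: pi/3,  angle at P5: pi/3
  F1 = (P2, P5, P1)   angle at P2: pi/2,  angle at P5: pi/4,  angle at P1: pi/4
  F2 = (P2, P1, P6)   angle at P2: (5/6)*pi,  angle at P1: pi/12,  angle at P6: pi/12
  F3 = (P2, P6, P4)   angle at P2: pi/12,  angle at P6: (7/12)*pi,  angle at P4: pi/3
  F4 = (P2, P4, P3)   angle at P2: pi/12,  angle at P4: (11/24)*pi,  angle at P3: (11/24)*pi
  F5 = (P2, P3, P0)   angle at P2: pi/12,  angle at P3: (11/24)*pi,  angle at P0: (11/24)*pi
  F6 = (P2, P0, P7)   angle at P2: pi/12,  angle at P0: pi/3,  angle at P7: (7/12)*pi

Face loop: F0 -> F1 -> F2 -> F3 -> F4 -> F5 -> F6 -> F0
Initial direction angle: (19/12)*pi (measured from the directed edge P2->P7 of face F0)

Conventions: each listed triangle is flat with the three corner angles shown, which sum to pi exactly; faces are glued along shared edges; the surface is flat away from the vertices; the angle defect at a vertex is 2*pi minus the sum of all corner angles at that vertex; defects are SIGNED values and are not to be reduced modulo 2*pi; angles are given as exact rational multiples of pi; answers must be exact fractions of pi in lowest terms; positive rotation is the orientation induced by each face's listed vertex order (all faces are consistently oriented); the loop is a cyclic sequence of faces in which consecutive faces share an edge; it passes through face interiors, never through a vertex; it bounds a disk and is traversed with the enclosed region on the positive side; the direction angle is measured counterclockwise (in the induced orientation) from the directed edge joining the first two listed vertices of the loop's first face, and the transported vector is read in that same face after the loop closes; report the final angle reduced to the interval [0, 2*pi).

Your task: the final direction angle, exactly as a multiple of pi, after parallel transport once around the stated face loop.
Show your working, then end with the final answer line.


enclosed vertex P2: corner angles sum to 2*pi, defect = 2*pi - 2*pi = 0
holonomy = initial angle + sum of enclosed defects (mod 2*pi), positive in the induced orientation
final angle = (19/12)*pi + 0 = (19/12)*pi (mod 2*pi)

Answer: final direction angle = (19/12)*pi


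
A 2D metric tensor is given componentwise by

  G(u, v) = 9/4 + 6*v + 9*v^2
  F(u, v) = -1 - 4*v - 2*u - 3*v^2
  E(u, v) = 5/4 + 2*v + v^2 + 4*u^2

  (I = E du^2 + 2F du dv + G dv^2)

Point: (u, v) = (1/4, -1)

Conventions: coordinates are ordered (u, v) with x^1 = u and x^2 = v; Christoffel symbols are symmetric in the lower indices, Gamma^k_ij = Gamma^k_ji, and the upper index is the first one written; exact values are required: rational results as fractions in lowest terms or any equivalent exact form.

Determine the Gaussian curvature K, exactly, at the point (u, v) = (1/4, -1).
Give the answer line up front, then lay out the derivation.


Answer: K = -888/361

E = 1/2, F = -1/2, G = 21/4, EG - F^2 = 19/8 at the point
E_u = 2, E_v = 0, F_u = -2, F_v = 2, G_u = 0, G_v = -12
E_vv = 2, F_uv = 0, G_uu = 0
Using the Brioschi determinant formula for K from the metric derivatives:
M1 = [[-E_vv/2 + F_uv - G_uu/2, E_u/2, F_u - E_v/2], [F_v - G_u/2, E, F], [G_v/2, F, G]] = [[-1, 1, -2], [2, 1/2, -1/2], [-6, -1/2, 21/4]]; det M1 = -111/8
M2 = [[0, E_v/2, G_u/2], [E_v/2, E, F], [G_u/2, F, G]] = [[0, 0, 0], [0, 1/2, -1/2], [0, -1/2, 21/4]]; det M2 = 0
det M1 - det M2 = -111/8; K = -111/8 / (19/8)^2 = -888/361


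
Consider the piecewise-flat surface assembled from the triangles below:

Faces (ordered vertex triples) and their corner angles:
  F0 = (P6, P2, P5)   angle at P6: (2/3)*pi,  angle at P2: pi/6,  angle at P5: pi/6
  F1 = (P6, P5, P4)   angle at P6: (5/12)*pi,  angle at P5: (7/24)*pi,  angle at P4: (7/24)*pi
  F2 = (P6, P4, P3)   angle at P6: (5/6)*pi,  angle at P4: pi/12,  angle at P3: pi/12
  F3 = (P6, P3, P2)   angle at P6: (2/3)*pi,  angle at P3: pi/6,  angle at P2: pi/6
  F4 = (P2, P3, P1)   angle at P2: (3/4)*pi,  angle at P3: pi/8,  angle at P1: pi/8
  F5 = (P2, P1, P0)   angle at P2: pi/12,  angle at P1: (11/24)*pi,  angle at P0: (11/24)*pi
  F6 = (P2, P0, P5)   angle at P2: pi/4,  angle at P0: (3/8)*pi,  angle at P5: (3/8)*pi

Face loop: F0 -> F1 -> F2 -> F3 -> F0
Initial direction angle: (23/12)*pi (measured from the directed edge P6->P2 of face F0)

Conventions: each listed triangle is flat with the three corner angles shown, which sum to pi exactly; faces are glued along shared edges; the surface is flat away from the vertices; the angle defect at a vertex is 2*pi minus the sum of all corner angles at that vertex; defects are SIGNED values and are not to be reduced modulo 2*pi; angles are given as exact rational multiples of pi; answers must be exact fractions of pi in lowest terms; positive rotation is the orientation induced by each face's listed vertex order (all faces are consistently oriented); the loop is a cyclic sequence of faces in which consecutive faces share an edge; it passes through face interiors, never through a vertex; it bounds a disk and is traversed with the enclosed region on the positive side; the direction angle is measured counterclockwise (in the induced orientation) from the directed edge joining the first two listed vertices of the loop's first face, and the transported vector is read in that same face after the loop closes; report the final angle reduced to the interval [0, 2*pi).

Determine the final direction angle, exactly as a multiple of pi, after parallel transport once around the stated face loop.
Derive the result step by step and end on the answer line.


enclosed vertex P6: corner angles sum to (31/12)*pi, defect = 2*pi - (31/12)*pi = (-7/12)*pi
transport around the loop rotates by the sum of enclosed defects; add to the initial angle mod 2*pi
final angle = (23/12)*pi - (7/12)*pi = (4/3)*pi (mod 2*pi)

Answer: final direction angle = (4/3)*pi


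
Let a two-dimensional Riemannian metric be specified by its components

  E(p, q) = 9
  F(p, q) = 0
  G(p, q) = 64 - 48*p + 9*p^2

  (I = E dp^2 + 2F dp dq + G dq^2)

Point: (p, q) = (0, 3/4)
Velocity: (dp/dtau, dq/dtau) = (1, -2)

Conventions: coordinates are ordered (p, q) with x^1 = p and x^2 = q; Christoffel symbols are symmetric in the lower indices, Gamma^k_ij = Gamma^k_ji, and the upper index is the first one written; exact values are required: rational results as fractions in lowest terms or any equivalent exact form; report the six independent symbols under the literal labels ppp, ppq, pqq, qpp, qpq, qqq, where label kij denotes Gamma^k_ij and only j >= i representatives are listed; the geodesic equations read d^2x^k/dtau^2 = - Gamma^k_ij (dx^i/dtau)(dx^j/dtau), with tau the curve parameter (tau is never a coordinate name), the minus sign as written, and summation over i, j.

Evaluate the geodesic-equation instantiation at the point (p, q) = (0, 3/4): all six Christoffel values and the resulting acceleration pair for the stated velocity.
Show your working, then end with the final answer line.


E = 9, F = 0, G = 64 at the point
E_p = 0, E_q = 0, F_p = 0, F_q = 0, G_p = -48, G_q = 0
EG - F^2 = 576;  g^inv = (1/576) * [[64, 0], [0, 9]]
first-kind symbols [ij,l] = (1/2)(d_i g_jl + d_j g_il - d_l g_ij): [pp,p] = E_p/2 = 0, [pp,q] = F_p - E_q/2 = 0, [pq,p] = E_q/2 = 0, [pq,q] = G_p/2 = -24, [qq,p] = F_q - G_p/2 = 24, [qq,q] = G_q/2 = 0
Gamma^p_ij = (G*[ij,p] - F*[ij,q])/(EG - F^2), Gamma^q_ij = (E*[ij,q] - F*[ij,p])/(EG - F^2)
Gamma_ppp = 0, Gamma_ppq = 0, Gamma_pqq = 8/3, Gamma_qpp = 0, Gamma_qpq = -3/8, Gamma_qqq = 0
d^2p/dtau^2 = -(Gamma_ppp*(1)^2 + 2*Gamma_ppq*(1)*(-2) + Gamma_pqq*(-2)^2) = -32/3
d^2q/dtau^2 = -(Gamma_qpp*(1)^2 + 2*Gamma_qpq*(1)*(-2) + Gamma_qqq*(-2)^2) = -3/2

Answer: Gamma_ppp = 0, Gamma_ppq = 0, Gamma_pqq = 8/3, Gamma_qpp = 0, Gamma_qpq = -3/8, Gamma_qqq = 0; accelerations (d^2p/dtau^2, d^2q/dtau^2) = (-32/3, -3/2)


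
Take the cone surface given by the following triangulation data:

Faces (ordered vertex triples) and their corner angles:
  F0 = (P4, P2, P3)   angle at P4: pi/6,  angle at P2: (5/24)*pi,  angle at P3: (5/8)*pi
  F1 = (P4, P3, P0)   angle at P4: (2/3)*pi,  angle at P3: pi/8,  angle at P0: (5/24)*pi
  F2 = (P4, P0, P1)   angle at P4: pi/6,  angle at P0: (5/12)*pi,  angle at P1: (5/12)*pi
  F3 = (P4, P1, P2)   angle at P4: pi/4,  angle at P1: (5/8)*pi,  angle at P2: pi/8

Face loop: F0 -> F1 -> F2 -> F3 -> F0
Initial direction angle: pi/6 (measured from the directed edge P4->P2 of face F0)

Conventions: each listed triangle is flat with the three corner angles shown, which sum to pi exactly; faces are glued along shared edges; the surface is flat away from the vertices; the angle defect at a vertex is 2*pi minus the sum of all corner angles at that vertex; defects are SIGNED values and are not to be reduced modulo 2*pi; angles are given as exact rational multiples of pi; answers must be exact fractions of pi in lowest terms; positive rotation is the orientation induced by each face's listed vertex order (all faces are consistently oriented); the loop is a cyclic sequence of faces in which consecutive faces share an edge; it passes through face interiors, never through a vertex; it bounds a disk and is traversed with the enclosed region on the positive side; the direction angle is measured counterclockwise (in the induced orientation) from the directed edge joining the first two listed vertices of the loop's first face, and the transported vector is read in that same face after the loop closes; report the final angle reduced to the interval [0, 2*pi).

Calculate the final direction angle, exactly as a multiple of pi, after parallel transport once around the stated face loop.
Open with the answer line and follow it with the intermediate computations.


Answer: final direction angle = (11/12)*pi

enclosed vertex P4: corner angles sum to (5/4)*pi, defect = 2*pi - (5/4)*pi = (3/4)*pi
the rotation equals the total enclosed defect, so the final angle is initial + defects (mod 2*pi)
final angle = pi/6 + (3/4)*pi = (11/12)*pi (mod 2*pi)


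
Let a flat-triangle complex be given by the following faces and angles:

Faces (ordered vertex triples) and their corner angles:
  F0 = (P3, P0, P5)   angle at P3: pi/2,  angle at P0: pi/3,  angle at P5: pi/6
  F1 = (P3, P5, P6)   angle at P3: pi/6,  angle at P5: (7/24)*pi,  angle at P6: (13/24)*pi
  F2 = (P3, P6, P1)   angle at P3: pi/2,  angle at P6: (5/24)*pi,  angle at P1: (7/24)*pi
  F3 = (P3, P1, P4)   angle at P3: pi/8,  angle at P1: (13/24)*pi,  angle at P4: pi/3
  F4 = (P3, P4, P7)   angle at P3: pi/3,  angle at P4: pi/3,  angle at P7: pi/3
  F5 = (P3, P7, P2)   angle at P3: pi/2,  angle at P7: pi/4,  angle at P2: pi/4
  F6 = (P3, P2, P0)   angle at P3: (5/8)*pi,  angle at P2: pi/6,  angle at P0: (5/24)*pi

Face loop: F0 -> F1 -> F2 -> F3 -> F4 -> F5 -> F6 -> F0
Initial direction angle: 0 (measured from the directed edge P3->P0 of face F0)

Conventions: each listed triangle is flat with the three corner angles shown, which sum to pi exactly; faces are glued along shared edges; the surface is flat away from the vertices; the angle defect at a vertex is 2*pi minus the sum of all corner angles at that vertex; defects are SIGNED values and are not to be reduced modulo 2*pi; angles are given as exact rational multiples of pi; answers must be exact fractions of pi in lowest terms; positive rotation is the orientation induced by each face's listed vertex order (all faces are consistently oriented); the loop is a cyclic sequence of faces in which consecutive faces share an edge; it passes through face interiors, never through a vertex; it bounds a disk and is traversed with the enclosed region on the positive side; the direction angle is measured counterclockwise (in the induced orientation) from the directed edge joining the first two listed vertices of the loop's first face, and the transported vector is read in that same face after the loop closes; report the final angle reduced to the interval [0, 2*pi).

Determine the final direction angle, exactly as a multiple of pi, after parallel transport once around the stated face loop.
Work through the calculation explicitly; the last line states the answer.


enclosed vertex P3: corner angles sum to (11/4)*pi, defect = 2*pi - (11/4)*pi = (-3/4)*pi
holonomy = initial angle + sum of enclosed defects (mod 2*pi), positive in the induced orientation
final angle = 0 - (3/4)*pi = (5/4)*pi (mod 2*pi)

Answer: final direction angle = (5/4)*pi


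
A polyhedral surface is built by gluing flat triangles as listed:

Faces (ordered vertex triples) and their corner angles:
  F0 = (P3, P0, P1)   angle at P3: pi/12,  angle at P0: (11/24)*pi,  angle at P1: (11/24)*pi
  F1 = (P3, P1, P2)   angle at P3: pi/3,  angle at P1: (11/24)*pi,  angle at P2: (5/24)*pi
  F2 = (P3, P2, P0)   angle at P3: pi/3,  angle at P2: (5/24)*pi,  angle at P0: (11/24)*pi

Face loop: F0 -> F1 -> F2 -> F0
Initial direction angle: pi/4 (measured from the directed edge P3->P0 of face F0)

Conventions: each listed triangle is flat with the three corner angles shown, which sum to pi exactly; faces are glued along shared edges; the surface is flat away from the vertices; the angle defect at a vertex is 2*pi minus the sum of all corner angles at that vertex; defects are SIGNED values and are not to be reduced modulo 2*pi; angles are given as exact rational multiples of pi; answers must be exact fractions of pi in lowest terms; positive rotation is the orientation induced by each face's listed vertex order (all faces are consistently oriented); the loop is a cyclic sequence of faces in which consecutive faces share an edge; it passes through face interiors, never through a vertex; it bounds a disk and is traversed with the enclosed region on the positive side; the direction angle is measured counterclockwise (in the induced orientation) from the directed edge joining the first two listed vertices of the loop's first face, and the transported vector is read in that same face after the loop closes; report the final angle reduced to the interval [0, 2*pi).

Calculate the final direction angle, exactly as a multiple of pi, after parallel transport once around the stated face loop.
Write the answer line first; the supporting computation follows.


Answer: final direction angle = (3/2)*pi

enclosed vertex P3: corner angles sum to (3/4)*pi, defect = 2*pi - (3/4)*pi = (5/4)*pi
the rotation equals the total enclosed defect, so the final angle is initial + defects (mod 2*pi)
final angle = pi/4 + (5/4)*pi = (3/2)*pi (mod 2*pi)


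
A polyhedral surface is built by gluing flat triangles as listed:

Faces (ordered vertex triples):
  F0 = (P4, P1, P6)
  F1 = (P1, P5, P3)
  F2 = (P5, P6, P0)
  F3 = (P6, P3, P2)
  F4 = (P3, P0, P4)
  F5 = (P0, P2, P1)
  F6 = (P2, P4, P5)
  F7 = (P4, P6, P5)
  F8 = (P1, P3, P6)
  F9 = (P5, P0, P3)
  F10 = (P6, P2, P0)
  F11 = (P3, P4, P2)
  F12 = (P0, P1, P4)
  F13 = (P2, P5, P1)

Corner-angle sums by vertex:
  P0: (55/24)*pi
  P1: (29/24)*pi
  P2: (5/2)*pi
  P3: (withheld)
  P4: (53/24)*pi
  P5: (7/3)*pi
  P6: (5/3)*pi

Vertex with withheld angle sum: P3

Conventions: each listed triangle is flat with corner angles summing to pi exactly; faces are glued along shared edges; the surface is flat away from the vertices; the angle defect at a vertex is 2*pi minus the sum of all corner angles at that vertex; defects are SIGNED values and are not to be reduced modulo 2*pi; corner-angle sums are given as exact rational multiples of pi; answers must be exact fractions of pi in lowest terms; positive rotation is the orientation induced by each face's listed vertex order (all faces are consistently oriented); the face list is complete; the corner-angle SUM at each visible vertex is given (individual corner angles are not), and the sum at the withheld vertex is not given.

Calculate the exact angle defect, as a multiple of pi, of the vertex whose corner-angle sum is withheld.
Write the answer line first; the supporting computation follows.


Answer: defect(P3) = (5/24)*pi

V = 7, E = 21, F = 14; chi = V - E + F = 0
Gauss-Bonnet: total defect = 2*pi*chi = 0; visible defects sum to (-5/24)*pi


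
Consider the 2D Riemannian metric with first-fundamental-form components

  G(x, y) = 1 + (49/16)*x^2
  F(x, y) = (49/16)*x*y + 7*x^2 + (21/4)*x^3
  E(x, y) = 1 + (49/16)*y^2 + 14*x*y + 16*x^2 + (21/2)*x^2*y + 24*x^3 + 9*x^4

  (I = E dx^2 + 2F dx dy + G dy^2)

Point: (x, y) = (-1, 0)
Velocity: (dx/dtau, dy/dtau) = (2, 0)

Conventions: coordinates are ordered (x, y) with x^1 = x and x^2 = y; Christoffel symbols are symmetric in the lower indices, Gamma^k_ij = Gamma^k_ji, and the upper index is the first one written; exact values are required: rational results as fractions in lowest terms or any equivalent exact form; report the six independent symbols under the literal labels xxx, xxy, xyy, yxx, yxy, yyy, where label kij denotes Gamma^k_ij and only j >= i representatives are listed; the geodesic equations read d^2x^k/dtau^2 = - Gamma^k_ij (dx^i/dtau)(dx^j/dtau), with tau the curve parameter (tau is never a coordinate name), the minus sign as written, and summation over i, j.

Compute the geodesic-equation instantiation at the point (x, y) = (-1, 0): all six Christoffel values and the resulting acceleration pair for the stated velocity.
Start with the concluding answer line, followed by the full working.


Answer: Gamma_xxx = 32/81, Gamma_xxy = -28/81, Gamma_xyy = 0, Gamma_yxx = 56/81, Gamma_yxy = -49/81, Gamma_yyy = 0; accelerations (d^2x/dtau^2, d^2y/dtau^2) = (-128/81, -224/81)

E = 2, F = 7/4, G = 65/16 at the point
E_x = 4, E_y = -7/2, F_x = 7/4, F_y = -49/16, G_x = -49/8, G_y = 0
EG - F^2 = 81/16;  g^inv = (16/81) * [[65/16, -7/4], [-7/4, 2]]
first-kind symbols [ij,l] = (1/2)(d_i g_jl + d_j g_il - d_l g_ij): [xx,x] = E_x/2 = 2, [xx,y] = F_x - E_y/2 = 7/2, [xy,x] = E_y/2 = -7/4, [xy,y] = G_x/2 = -49/16, [yy,x] = F_y - G_x/2 = 0, [yy,y] = G_y/2 = 0
Gamma^x_ij = (G*[ij,x] - F*[ij,y])/(EG - F^2), Gamma^y_ij = (E*[ij,y] - F*[ij,x])/(EG - F^2)
Gamma_xxx = 32/81, Gamma_xxy = -28/81, Gamma_xyy = 0, Gamma_yxx = 56/81, Gamma_yxy = -49/81, Gamma_yyy = 0
d^2x/dtau^2 = -(Gamma_xxx*(2)^2 + 2*Gamma_xxy*(2)*(0) + Gamma_xyy*(0)^2) = -128/81
d^2y/dtau^2 = -(Gamma_yxx*(2)^2 + 2*Gamma_yxy*(2)*(0) + Gamma_yyy*(0)^2) = -224/81
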